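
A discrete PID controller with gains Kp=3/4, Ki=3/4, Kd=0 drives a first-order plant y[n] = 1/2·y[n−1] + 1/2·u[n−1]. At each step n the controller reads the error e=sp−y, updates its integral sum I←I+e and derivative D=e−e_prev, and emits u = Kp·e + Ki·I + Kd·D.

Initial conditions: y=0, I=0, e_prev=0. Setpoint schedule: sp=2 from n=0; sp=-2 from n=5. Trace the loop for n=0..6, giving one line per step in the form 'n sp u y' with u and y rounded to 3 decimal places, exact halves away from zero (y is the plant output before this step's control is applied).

(exact arithmetic carried between steps; '≈' marks a value shown rounded to 6 d.p. or computed from one; I and e_prev carry over from the previous line; the table rounds u and y to 3 d.p., halves away from zero)
n=0: y=0, sp=2, e=sp−y=2; I=2, D=e−e_prev=2; u=3/4·2+3/4·2+0·2=3; next y=1/2·0+1/2·3=1.5
n=1: y=1.5, sp=2, e=sp−y=0.5; I=2.5, D=e−e_prev=-1.5; u=3/4·0.5+3/4·2.5+0·(-1.5)=2.25; next y=1/2·1.5+1/2·2.25=1.875
n=2: y=1.875, sp=2, e=sp−y=0.125; I=2.625, D=e−e_prev=-0.375; u=3/4·0.125+3/4·2.625+0·(-0.375)=2.0625; next y=1/2·1.875+1/2·2.0625=1.96875
n=3: y=1.96875, sp=2, e=sp−y=0.03125; I=2.65625, D=e−e_prev=-0.09375; u=3/4·0.03125+3/4·2.65625+0·(-0.09375)=2.015625; next y=1/2·1.96875+1/2·2.015625≈1.992188
n=4: y≈1.992188, sp=2, e=sp−y≈0.007813; I≈2.664063, D=e−e_prev≈-0.023438; u=3/4·0.007813+3/4·2.664063+0·(-0.023438)≈2.003906; next y=1/2·1.992188+1/2·2.003906≈1.998047
n=5: y≈1.998047, sp=-2, e=sp−y≈-3.998047; I≈-1.333984, D=e−e_prev≈-4.005859; u=3/4·(-3.998047)+3/4·(-1.333984)+0·(-4.005859)≈-3.999023; next y=1/2·1.998047+1/2·(-3.999023)≈-1.000488
n=6: y≈-1.000488, sp=-2, e=sp−y≈-0.999512; I≈-2.333496, D=e−e_prev≈2.998535; u=3/4·(-0.999512)+3/4·(-2.333496)+0·2.998535≈-2.499756; next y=1/2·(-1.000488)+1/2·(-2.499756)≈-1.750122

0 2 3.000 0.000
1 2 2.250 1.500
2 2 2.063 1.875
3 2 2.016 1.969
4 2 2.004 1.992
5 -2 -3.999 1.998
6 -2 -2.500 -1.000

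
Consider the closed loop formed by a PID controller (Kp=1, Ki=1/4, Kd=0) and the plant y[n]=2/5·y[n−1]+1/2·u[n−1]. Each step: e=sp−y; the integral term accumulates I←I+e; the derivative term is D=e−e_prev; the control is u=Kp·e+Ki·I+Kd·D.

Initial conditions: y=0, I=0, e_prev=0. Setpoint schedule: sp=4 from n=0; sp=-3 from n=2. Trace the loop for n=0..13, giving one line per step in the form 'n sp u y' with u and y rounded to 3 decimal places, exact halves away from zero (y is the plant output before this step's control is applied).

(exact arithmetic carried between steps; '≈' marks a value shown rounded to 6 d.p. or computed from one; I and e_prev carry over from the previous line; the table rounds u and y to 3 d.p., halves away from zero)
n=0: y=0, sp=4, e=sp−y=4; I=4, D=e−e_prev=4; u=1·4+1/4·4+0·4=5; next y=2/5·0+1/2·5=2.5
n=1: y=2.5, sp=4, e=sp−y=1.5; I=5.5, D=e−e_prev=-2.5; u=1·1.5+1/4·5.5+0·(-2.5)=2.875; next y=2/5·2.5+1/2·2.875=2.4375
n=2: y=2.4375, sp=-3, e=sp−y=-5.4375; I=0.0625, D=e−e_prev=-6.9375; u=1·(-5.4375)+1/4·0.0625+0·(-6.9375)=-5.421875; next y=2/5·2.4375+1/2·(-5.421875)≈-1.735938
n=3: y≈-1.735938, sp=-3, e=sp−y≈-1.264063; I≈-1.201563, D=e−e_prev≈4.173438; u=1·(-1.264063)+1/4·(-1.201563)+0·4.173438≈-1.564453; next y=2/5·(-1.735938)+1/2·(-1.564453)≈-1.476602
n=4: y≈-1.476602, sp=-3, e=sp−y≈-1.523398; I≈-2.724961, D=e−e_prev≈-0.259336; u=1·(-1.523398)+1/4·(-2.724961)+0·(-0.259336)≈-2.204639; next y=2/5·(-1.476602)+1/2·(-2.204639)≈-1.692960
n=5: y≈-1.692960, sp=-3, e=sp−y≈-1.307040; I≈-4.032001, D=e−e_prev≈0.216358; u=1·(-1.307040)+1/4·(-4.032001)+0·0.216358≈-2.315040; next y=2/5·(-1.692960)+1/2·(-2.315040)≈-1.834704
n=6: y≈-1.834704, sp=-3, e=sp−y≈-1.165296; I≈-5.197297, D=e−e_prev≈0.141744; u=1·(-1.165296)+1/4·(-5.197297)+0·0.141744≈-2.464620; next y=2/5·(-1.834704)+1/2·(-2.464620)≈-1.966192
n=7: y≈-1.966192, sp=-3, e=sp−y≈-1.033808; I≈-6.231105, D=e−e_prev≈0.131488; u=1·(-1.033808)+1/4·(-6.231105)+0·0.131488≈-2.591585; next y=2/5·(-1.966192)+1/2·(-2.591585)≈-2.082269
n=8: y≈-2.082269, sp=-3, e=sp−y≈-0.917731; I≈-7.148836, D=e−e_prev≈0.116077; u=1·(-0.917731)+1/4·(-7.148836)+0·0.116077≈-2.704940; next y=2/5·(-2.082269)+1/2·(-2.704940)≈-2.185378
n=9: y≈-2.185378, sp=-3, e=sp−y≈-0.814622; I≈-7.963459, D=e−e_prev≈0.103109; u=1·(-0.814622)+1/4·(-7.963459)+0·0.103109≈-2.805487; next y=2/5·(-2.185378)+1/2·(-2.805487)≈-2.276895
n=10: y≈-2.276895, sp=-3, e=sp−y≈-0.723105; I≈-8.686564, D=e−e_prev≈0.091517; u=1·(-0.723105)+1/4·(-8.686564)+0·0.091517≈-2.894746; next y=2/5·(-2.276895)+1/2·(-2.894746)≈-2.358131
n=11: y≈-2.358131, sp=-3, e=sp−y≈-0.641869; I≈-9.328433, D=e−e_prev≈0.081236; u=1·(-0.641869)+1/4·(-9.328433)+0·0.081236≈-2.973977; next y=2/5·(-2.358131)+1/2·(-2.973977)≈-2.430241
n=12: y≈-2.430241, sp=-3, e=sp−y≈-0.569759; I≈-9.898192, D=e−e_prev≈0.072110; u=1·(-0.569759)+1/4·(-9.898192)+0·0.072110≈-3.044307; next y=2/5·(-2.430241)+1/2·(-3.044307)≈-2.494250
n=13: y≈-2.494250, sp=-3, e=sp−y≈-0.505750; I≈-10.403942, D=e−e_prev≈0.064009; u=1·(-0.505750)+1/4·(-10.403942)+0·0.064009≈-3.106736; next y=2/5·(-2.494250)+1/2·(-3.106736)≈-2.551068

0 4 5.000 0.000
1 4 2.875 2.500
2 -3 -5.422 2.438
3 -3 -1.564 -1.736
4 -3 -2.205 -1.477
5 -3 -2.315 -1.693
6 -3 -2.465 -1.835
7 -3 -2.592 -1.966
8 -3 -2.705 -2.082
9 -3 -2.805 -2.185
10 -3 -2.895 -2.277
11 -3 -2.974 -2.358
12 -3 -3.044 -2.430
13 -3 -3.107 -2.494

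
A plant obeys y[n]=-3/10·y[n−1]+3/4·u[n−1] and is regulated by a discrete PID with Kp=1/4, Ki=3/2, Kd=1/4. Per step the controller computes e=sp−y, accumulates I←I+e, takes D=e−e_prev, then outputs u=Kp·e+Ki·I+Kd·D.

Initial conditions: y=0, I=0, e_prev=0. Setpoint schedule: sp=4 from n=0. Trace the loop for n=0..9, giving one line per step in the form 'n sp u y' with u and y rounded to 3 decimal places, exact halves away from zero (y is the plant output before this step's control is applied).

0 4 8.000 0.000
1 4 1.000 6.000
2 4 13.600 -1.050
3 4 -3.718 10.515
4 4 22.317 -5.943
5 4 -15.810 18.520
6 4 40.393 -17.413
7 4 -42.334 35.518
8 4 79.470 -42.406
9 4 -99.863 72.325

(exact arithmetic carried between steps; '≈' marks a value shown rounded to 6 d.p. or computed from one; I and e_prev carry over from the previous line; the table rounds u and y to 3 d.p., halves away from zero)
n=0: y=0, sp=4, e=sp−y=4; I=4, D=e−e_prev=4; u=1/4·4+3/2·4+1/4·4=8; next y=-3/10·0+3/4·8=6
n=1: y=6, sp=4, e=sp−y=-2; I=2, D=e−e_prev=-6; u=1/4·(-2)+3/2·2+1/4·(-6)=1; next y=-3/10·6+3/4·1=-1.05
n=2: y=-1.05, sp=4, e=sp−y=5.05; I=7.05, D=e−e_prev=7.05; u=1/4·5.05+3/2·7.05+1/4·7.05=13.6; next y=-3/10·(-1.05)+3/4·13.6=10.515
n=3: y=10.515, sp=4, e=sp−y=-6.515; I=0.535, D=e−e_prev=-11.565; u=1/4·(-6.515)+3/2·0.535+1/4·(-11.565)=-3.7175; next y=-3/10·10.515+3/4·(-3.7175)=-5.942625
n=4: y=-5.942625, sp=4, e=sp−y=9.942625; I=10.477625, D=e−e_prev=16.457625; u=1/4·9.942625+3/2·10.477625+1/4·16.457625=22.3165; next y=-3/10·(-5.942625)+3/4·22.3165≈18.520163
n=5: y≈18.520163, sp=4, e=sp−y≈-14.520163; I≈-4.042538, D=e−e_prev≈-24.462788; u=1/4·(-14.520163)+3/2·(-4.042538)+1/4·(-24.462788)≈-15.809544; next y=-3/10·18.520163+3/4·(-15.809544)≈-17.413207
n=6: y≈-17.413207, sp=4, e=sp−y≈21.413207; I≈17.370669, D=e−e_prev≈35.933369; u=1/4·21.413207+3/2·17.370669+1/4·35.933369≈40.392648; next y=-3/10·(-17.413207)+3/4·40.392648≈35.518448
n=7: y≈35.518448, sp=4, e=sp−y≈-31.518448; I≈-14.147779, D=e−e_prev≈-52.931654; u=1/4·(-31.518448)+3/2·(-14.147779)+1/4·(-52.931654)≈-42.334193; next y=-3/10·35.518448+3/4·(-42.334193)≈-42.406179
n=8: y≈-42.406179, sp=4, e=sp−y≈46.406179; I≈32.258401, D=e−e_prev≈77.924627; u=1/4·46.406179+3/2·32.258401+1/4·77.924627≈79.470303; next y=-3/10·(-42.406179)+3/4·79.470303≈72.324581
n=9: y≈72.324581, sp=4, e=sp−y≈-68.324581; I≈-36.066180, D=e−e_prev≈-114.730760; u=1/4·(-68.324581)+3/2·(-36.066180)+1/4·(-114.730760)≈-99.863105; next y=-3/10·72.324581+3/4·(-99.863105)≈-96.594703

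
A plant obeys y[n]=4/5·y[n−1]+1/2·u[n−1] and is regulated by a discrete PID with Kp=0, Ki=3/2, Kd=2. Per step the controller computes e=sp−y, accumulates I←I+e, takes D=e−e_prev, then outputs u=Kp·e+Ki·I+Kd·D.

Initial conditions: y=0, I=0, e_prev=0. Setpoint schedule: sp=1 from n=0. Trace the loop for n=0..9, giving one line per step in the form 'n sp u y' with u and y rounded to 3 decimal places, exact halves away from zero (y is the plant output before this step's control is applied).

(exact arithmetic carried between steps; '≈' marks a value shown rounded to 6 d.p. or computed from one; I and e_prev carry over from the previous line; the table rounds u and y to 3 d.p., halves away from zero)
n=0: y=0, sp=1, e=sp−y=1; I=1, D=e−e_prev=1; u=0·1+3/2·1+2·1=3.5; next y=4/5·0+1/2·3.5=1.75
n=1: y=1.75, sp=1, e=sp−y=-0.75; I=0.25, D=e−e_prev=-1.75; u=0·(-0.75)+3/2·0.25+2·(-1.75)=-3.125; next y=4/5·1.75+1/2·(-3.125)=-0.1625
n=2: y=-0.1625, sp=1, e=sp−y=1.1625; I=1.4125, D=e−e_prev=1.9125; u=0·1.1625+3/2·1.4125+2·1.9125=5.94375; next y=4/5·(-0.1625)+1/2·5.94375=2.841875
n=3: y=2.841875, sp=1, e=sp−y=-1.841875; I=-0.429375, D=e−e_prev=-3.004375; u=0·(-1.841875)+3/2·(-0.429375)+2·(-3.004375)≈-6.652813; next y=4/5·2.841875+1/2·(-6.652813)≈-1.052906
n=4: y≈-1.052906, sp=1, e=sp−y≈2.052906; I≈1.623531, D=e−e_prev≈3.894781; u=0·2.052906+3/2·1.623531+2·3.894781≈10.224859; next y=4/5·(-1.052906)+1/2·10.224859≈4.270105
n=5: y≈4.270105, sp=1, e=sp−y≈-3.270105; I≈-1.646573, D=e−e_prev≈-5.323011; u=0·(-3.270105)+3/2·(-1.646573)+2·(-5.323011)≈-13.115882; next y=4/5·4.270105+1/2·(-13.115882)≈-3.141857
n=6: y≈-3.141857, sp=1, e=sp−y≈4.141857; I≈2.495284, D=e−e_prev≈7.411962; u=0·4.141857+3/2·2.495284+2·7.411962≈18.566850; next y=4/5·(-3.141857)+1/2·18.566850≈6.769939
n=7: y≈6.769939, sp=1, e=sp−y≈-5.769939; I≈-3.274655, D=e−e_prev≈-9.911796; u=0·(-5.769939)+3/2·(-3.274655)+2·(-9.911796)≈-24.735575; next y=4/5·6.769939+1/2·(-24.735575)≈-6.951836
n=8: y≈-6.951836, sp=1, e=sp−y≈7.951836; I≈4.677181, D=e−e_prev≈13.721775; u=0·7.951836+3/2·4.677181+2·13.721775≈34.459323; next y=4/5·(-6.951836)+1/2·34.459323≈11.668192
n=9: y≈11.668192, sp=1, e=sp−y≈-10.668192; I≈-5.991011, D=e−e_prev≈-18.620029; u=0·(-10.668192)+3/2·(-5.991011)+2·(-18.620029)≈-46.226574; next y=4/5·11.668192+1/2·(-46.226574)≈-13.778733

0 1 3.500 0.000
1 1 -3.125 1.750
2 1 5.944 -0.163
3 1 -6.653 2.842
4 1 10.225 -1.053
5 1 -13.116 4.270
6 1 18.567 -3.142
7 1 -24.736 6.770
8 1 34.459 -6.952
9 1 -46.227 11.668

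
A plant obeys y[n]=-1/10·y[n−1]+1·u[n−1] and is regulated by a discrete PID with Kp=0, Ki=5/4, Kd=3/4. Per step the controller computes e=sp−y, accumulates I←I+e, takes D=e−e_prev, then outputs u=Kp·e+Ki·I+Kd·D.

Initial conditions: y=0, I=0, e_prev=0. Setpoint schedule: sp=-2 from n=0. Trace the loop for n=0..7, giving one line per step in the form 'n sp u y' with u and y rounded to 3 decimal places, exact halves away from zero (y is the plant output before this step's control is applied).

(exact arithmetic carried between steps; '≈' marks a value shown rounded to 6 d.p. or computed from one; I and e_prev carry over from the previous line; the table rounds u and y to 3 d.p., halves away from zero)
n=0: y=0, sp=-2, e=sp−y=-2; I=-2, D=e−e_prev=-2; u=0·(-2)+5/4·(-2)+3/4·(-2)=-4; next y=-1/10·0+1·(-4)=-4
n=1: y=-4, sp=-2, e=sp−y=2; I=0, D=e−e_prev=4; u=0·2+5/4·0+3/4·4=3; next y=-1/10·(-4)+1·3=3.4
n=2: y=3.4, sp=-2, e=sp−y=-5.4; I=-5.4, D=e−e_prev=-7.4; u=0·(-5.4)+5/4·(-5.4)+3/4·(-7.4)=-12.3; next y=-1/10·3.4+1·(-12.3)=-12.64
n=3: y=-12.64, sp=-2, e=sp−y=10.64; I=5.24, D=e−e_prev=16.04; u=0·10.64+5/4·5.24+3/4·16.04=18.58; next y=-1/10·(-12.64)+1·18.58=19.844
n=4: y=19.844, sp=-2, e=sp−y=-21.844; I=-16.604, D=e−e_prev=-32.484; u=0·(-21.844)+5/4·(-16.604)+3/4·(-32.484)=-45.118; next y=-1/10·19.844+1·(-45.118)=-47.1024
n=5: y=-47.1024, sp=-2, e=sp−y=45.1024; I=28.4984, D=e−e_prev=66.9464; u=0·45.1024+5/4·28.4984+3/4·66.9464=85.8328; next y=-1/10·(-47.1024)+1·85.8328=90.54304
n=6: y=90.54304, sp=-2, e=sp−y=-92.54304; I=-64.04464, D=e−e_prev=-137.64544; u=0·(-92.54304)+5/4·(-64.04464)+3/4·(-137.64544)=-183.28988; next y=-1/10·90.54304+1·(-183.28988)=-192.344184
n=7: y=-192.344184, sp=-2, e=sp−y=190.344184; I=126.299544, D=e−e_prev=282.887224; u=0·190.344184+5/4·126.299544+3/4·282.887224=370.039848; next y=-1/10·(-192.344184)+1·370.039848≈389.274266

0 -2 -4.000 0.000
1 -2 3.000 -4.000
2 -2 -12.300 3.400
3 -2 18.580 -12.640
4 -2 -45.118 19.844
5 -2 85.833 -47.102
6 -2 -183.290 90.543
7 -2 370.040 -192.344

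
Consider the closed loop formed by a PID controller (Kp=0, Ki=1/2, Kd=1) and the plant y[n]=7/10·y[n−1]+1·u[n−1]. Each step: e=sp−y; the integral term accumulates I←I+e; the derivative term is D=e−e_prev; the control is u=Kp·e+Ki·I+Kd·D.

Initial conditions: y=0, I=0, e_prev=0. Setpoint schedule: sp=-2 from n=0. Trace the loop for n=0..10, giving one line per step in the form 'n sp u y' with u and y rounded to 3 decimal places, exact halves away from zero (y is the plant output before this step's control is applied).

0 -2 -3.000 0.000
1 -2 2.500 -3.000
2 -2 -5.100 0.400
3 -2 4.930 -4.820
4 -2 -8.444 1.556
5 -2 9.520 -7.355
6 -2 -14.303 4.372
7 -2 17.660 -11.243
8 -2 -24.882 9.790
9 -2 31.984 -18.030
10 -2 -43.910 19.363

(exact arithmetic carried between steps; '≈' marks a value shown rounded to 6 d.p. or computed from one; I and e_prev carry over from the previous line; the table rounds u and y to 3 d.p., halves away from zero)
n=0: y=0, sp=-2, e=sp−y=-2; I=-2, D=e−e_prev=-2; u=0·(-2)+1/2·(-2)+1·(-2)=-3; next y=7/10·0+1·(-3)=-3
n=1: y=-3, sp=-2, e=sp−y=1; I=-1, D=e−e_prev=3; u=0·1+1/2·(-1)+1·3=2.5; next y=7/10·(-3)+1·2.5=0.4
n=2: y=0.4, sp=-2, e=sp−y=-2.4; I=-3.4, D=e−e_prev=-3.4; u=0·(-2.4)+1/2·(-3.4)+1·(-3.4)=-5.1; next y=7/10·0.4+1·(-5.1)=-4.82
n=3: y=-4.82, sp=-2, e=sp−y=2.82; I=-0.58, D=e−e_prev=5.22; u=0·2.82+1/2·(-0.58)+1·5.22=4.93; next y=7/10·(-4.82)+1·4.93=1.556
n=4: y=1.556, sp=-2, e=sp−y=-3.556; I=-4.136, D=e−e_prev=-6.376; u=0·(-3.556)+1/2·(-4.136)+1·(-6.376)=-8.444; next y=7/10·1.556+1·(-8.444)=-7.3548
n=5: y=-7.3548, sp=-2, e=sp−y=5.3548; I=1.2188, D=e−e_prev=8.9108; u=0·5.3548+1/2·1.2188+1·8.9108=9.5202; next y=7/10·(-7.3548)+1·9.5202=4.37184
n=6: y=4.37184, sp=-2, e=sp−y=-6.37184; I=-5.15304, D=e−e_prev=-11.72664; u=0·(-6.37184)+1/2·(-5.15304)+1·(-11.72664)=-14.30316; next y=7/10·4.37184+1·(-14.30316)=-11.242872
n=7: y=-11.242872, sp=-2, e=sp−y=9.242872; I=4.089832, D=e−e_prev=15.614712; u=0·9.242872+1/2·4.089832+1·15.614712=17.659628; next y=7/10·(-11.242872)+1·17.659628≈9.789618
n=8: y≈9.789618, sp=-2, e=sp−y≈-11.789618; I≈-7.699786, D=e−e_prev≈-21.032490; u=0·(-11.789618)+1/2·(-7.699786)+1·(-21.032490)≈-24.882382; next y=7/10·9.789618+1·(-24.882382)≈-18.029650
n=9: y≈-18.029650, sp=-2, e=sp−y≈16.029650; I≈8.329864, D=e−e_prev≈27.819268; u=0·16.029650+1/2·8.329864+1·27.819268≈31.984200; next y=7/10·(-18.029650)+1·31.984200≈19.363445
n=10: y≈19.363445, sp=-2, e=sp−y≈-21.363445; I≈-13.033580, D=e−e_prev≈-37.393095; u=0·(-21.363445)+1/2·(-13.033580)+1·(-37.393095)≈-43.909885; next y=7/10·19.363445+1·(-43.909885)≈-30.355474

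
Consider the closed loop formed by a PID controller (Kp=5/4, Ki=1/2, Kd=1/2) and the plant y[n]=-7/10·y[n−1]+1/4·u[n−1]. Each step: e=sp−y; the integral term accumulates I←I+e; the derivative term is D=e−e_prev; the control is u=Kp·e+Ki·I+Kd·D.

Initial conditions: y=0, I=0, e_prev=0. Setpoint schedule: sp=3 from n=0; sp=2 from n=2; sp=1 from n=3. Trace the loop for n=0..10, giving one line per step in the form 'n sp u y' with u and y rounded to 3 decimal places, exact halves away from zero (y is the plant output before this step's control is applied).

0 3 6.750 0.000
1 3 2.953 1.688
2 2 6.997 -0.443
3 1 -0.227 2.059
4 1 8.999 -1.498
5 1 -2.323 3.298
6 1 12.849 -2.890
7 1 -6.581 5.235
8 1 19.090 -5.310
9 1 -14.076 8.489
10 1 29.469 -9.462

(exact arithmetic carried between steps; '≈' marks a value shown rounded to 6 d.p. or computed from one; I and e_prev carry over from the previous line; the table rounds u and y to 3 d.p., halves away from zero)
n=0: y=0, sp=3, e=sp−y=3; I=3, D=e−e_prev=3; u=5/4·3+1/2·3+1/2·3=6.75; next y=-7/10·0+1/4·6.75=1.6875
n=1: y=1.6875, sp=3, e=sp−y=1.3125; I=4.3125, D=e−e_prev=-1.6875; u=5/4·1.3125+1/2·4.3125+1/2·(-1.6875)=2.953125; next y=-7/10·1.6875+1/4·2.953125≈-0.442969
n=2: y≈-0.442969, sp=2, e=sp−y≈2.442969; I≈6.755469, D=e−e_prev≈1.130469; u=5/4·2.442969+1/2·6.755469+1/2·1.130469≈6.996680; next y=-7/10·(-0.442969)+1/4·6.996680≈2.059248
n=3: y≈2.059248, sp=1, e=sp−y≈-1.059248; I≈5.696221, D=e−e_prev≈-3.502217; u=5/4·(-1.059248)+1/2·5.696221+1/2·(-3.502217)≈-0.227058; next y=-7/10·2.059248+1/4·(-0.227058)≈-1.498238
n=4: y≈-1.498238, sp=1, e=sp−y≈2.498238; I≈8.194459, D=e−e_prev≈3.557486; u=5/4·2.498238+1/2·8.194459+1/2·3.557486≈8.998770; next y=-7/10·(-1.498238)+1/4·8.998770≈3.298459
n=5: y≈3.298459, sp=1, e=sp−y≈-2.298459; I≈5.896000, D=e−e_prev≈-4.796697; u=5/4·(-2.298459)+1/2·5.896000+1/2·(-4.796697)≈-2.323423; next y=-7/10·3.298459+1/4·(-2.323423)≈-2.889777
n=6: y≈-2.889777, sp=1, e=sp−y≈3.889777; I≈9.785777, D=e−e_prev≈6.188237; u=5/4·3.889777+1/2·9.785777+1/2·6.188237≈12.849228; next y=-7/10·(-2.889777)+1/4·12.849228≈5.235151
n=7: y≈5.235151, sp=1, e=sp−y≈-4.235151; I≈5.550626, D=e−e_prev≈-8.124928; u=5/4·(-4.235151)+1/2·5.550626+1/2·(-8.124928)≈-6.581090; next y=-7/10·5.235151+1/4·(-6.581090)≈-5.309878
n=8: y≈-5.309878, sp=1, e=sp−y≈6.309878; I≈11.860504, D=e−e_prev≈10.545029; u=5/4·6.309878+1/2·11.860504+1/2·10.545029≈19.090115; next y=-7/10·(-5.309878)+1/4·19.090115≈8.489444
n=9: y≈8.489444, sp=1, e=sp−y≈-7.489444; I≈4.371061, D=e−e_prev≈-13.799322; u=5/4·(-7.489444)+1/2·4.371061+1/2·(-13.799322)≈-14.075935; next y=-7/10·8.489444+1/4·(-14.075935)≈-9.461594
n=10: y≈-9.461594, sp=1, e=sp−y≈10.461594; I≈14.832655, D=e−e_prev≈17.951038; u=5/4·10.461594+1/2·14.832655+1/2·17.951038≈29.468839; next y=-7/10·(-9.461594)+1/4·29.468839≈13.990326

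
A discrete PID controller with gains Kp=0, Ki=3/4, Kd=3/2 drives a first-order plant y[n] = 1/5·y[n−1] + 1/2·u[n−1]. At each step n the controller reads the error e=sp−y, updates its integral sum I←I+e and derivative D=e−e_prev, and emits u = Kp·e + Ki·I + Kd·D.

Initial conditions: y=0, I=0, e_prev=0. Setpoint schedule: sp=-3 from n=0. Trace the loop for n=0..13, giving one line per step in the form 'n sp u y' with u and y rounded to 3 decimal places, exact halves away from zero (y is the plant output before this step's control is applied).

0 -3 -6.750 0.000
1 -3 3.094 -3.375
2 -3 -11.243 0.872
3 -3 6.441 -5.447
4 -3 -18.253 2.131
5 -3 13.637 -8.700
6 -3 -29.337 5.078
7 -3 27.417 -13.653
8 -3 -48.110 10.978
9 -3 52.237 -21.859
10 -3 -80.988 21.747
11 -3 96.116 -36.144
12 -3 -139.053 40.829
13 -3 173.463 -61.361

(exact arithmetic carried between steps; '≈' marks a value shown rounded to 6 d.p. or computed from one; I and e_prev carry over from the previous line; the table rounds u and y to 3 d.p., halves away from zero)
n=0: y=0, sp=-3, e=sp−y=-3; I=-3, D=e−e_prev=-3; u=0·(-3)+3/4·(-3)+3/2·(-3)=-6.75; next y=1/5·0+1/2·(-6.75)=-3.375
n=1: y=-3.375, sp=-3, e=sp−y=0.375; I=-2.625, D=e−e_prev=3.375; u=0·0.375+3/4·(-2.625)+3/2·3.375=3.09375; next y=1/5·(-3.375)+1/2·3.09375=0.871875
n=2: y=0.871875, sp=-3, e=sp−y=-3.871875; I=-6.496875, D=e−e_prev=-4.246875; u=0·(-3.871875)+3/4·(-6.496875)+3/2·(-4.246875)≈-11.242969; next y=1/5·0.871875+1/2·(-11.242969)≈-5.447109
n=3: y≈-5.447109, sp=-3, e=sp−y≈2.447109; I≈-4.049766, D=e−e_prev≈6.318984; u=0·2.447109+3/4·(-4.049766)+3/2·6.318984≈6.441152; next y=1/5·(-5.447109)+1/2·6.441152≈2.131154
n=4: y≈2.131154, sp=-3, e=sp−y≈-5.131154; I≈-9.180920, D=e−e_prev≈-7.578264; u=0·(-5.131154)+3/4·(-9.180920)+3/2·(-7.578264)≈-18.253085; next y=1/5·2.131154+1/2·(-18.253085)≈-8.700312
n=5: y≈-8.700312, sp=-3, e=sp−y≈5.700312; I≈-3.480608, D=e−e_prev≈10.831466; u=0·5.700312+3/4·(-3.480608)+3/2·10.831466≈13.636743; next y=1/5·(-8.700312)+1/2·13.636743≈5.078309
n=6: y≈5.078309, sp=-3, e=sp−y≈-8.078309; I≈-11.558917, D=e−e_prev≈-13.778621; u=0·(-8.078309)+3/4·(-11.558917)+3/2·(-13.778621)≈-29.337120; next y=1/5·5.078309+1/2·(-29.337120)≈-13.652898
n=7: y≈-13.652898, sp=-3, e=sp−y≈10.652898; I≈-0.906019, D=e−e_prev≈18.731207; u=0·10.652898+3/4·(-0.906019)+3/2·18.731207≈27.417296; next y=1/5·(-13.652898)+1/2·27.417296≈10.978069
n=8: y≈10.978069, sp=-3, e=sp−y≈-13.978069; I≈-14.884088, D=e−e_prev≈-24.630967; u=0·(-13.978069)+3/4·(-14.884088)+3/2·(-24.630967)≈-48.109516; next y=1/5·10.978069+1/2·(-48.109516)≈-21.859144
n=9: y≈-21.859144, sp=-3, e=sp−y≈18.859144; I≈3.975056, D=e−e_prev≈32.837213; u=0·18.859144+3/4·3.975056+3/2·32.837213≈52.237111; next y=1/5·(-21.859144)+1/2·52.237111≈21.746727
n=10: y≈21.746727, sp=-3, e=sp−y≈-24.746727; I≈-20.771671, D=e−e_prev≈-43.605871; u=0·(-24.746727)+3/4·(-20.771671)+3/2·(-43.605871)≈-80.987559; next y=1/5·21.746727+1/2·(-80.987559)≈-36.144434
n=11: y≈-36.144434, sp=-3, e=sp−y≈33.144434; I≈12.372764, D=e−e_prev≈57.891161; u=0·33.144434+3/4·12.372764+3/2·57.891161≈96.116314; next y=1/5·(-36.144434)+1/2·96.116314≈40.829270
n=12: y≈40.829270, sp=-3, e=sp−y≈-43.829270; I≈-31.456507, D=e−e_prev≈-76.973705; u=0·(-43.829270)+3/4·(-31.456507)+3/2·(-76.973705)≈-139.052937; next y=1/5·40.829270+1/2·(-139.052937)≈-61.360614
n=13: y≈-61.360614, sp=-3, e=sp−y≈58.360614; I≈26.904108, D=e−e_prev≈102.189885; u=0·58.360614+3/4·26.904108+3/2·102.189885≈173.462908; next y=1/5·(-61.360614)+1/2·173.462908≈74.459331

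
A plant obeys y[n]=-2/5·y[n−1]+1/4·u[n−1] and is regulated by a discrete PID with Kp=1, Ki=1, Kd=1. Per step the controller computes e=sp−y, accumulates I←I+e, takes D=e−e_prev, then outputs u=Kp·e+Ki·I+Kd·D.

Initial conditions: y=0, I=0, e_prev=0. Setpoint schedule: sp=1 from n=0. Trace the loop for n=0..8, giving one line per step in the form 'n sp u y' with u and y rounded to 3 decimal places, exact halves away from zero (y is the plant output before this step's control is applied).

(exact arithmetic carried between steps; '≈' marks a value shown rounded to 6 d.p. or computed from one; I and e_prev carry over from the previous line; the table rounds u and y to 3 d.p., halves away from zero)
n=0: y=0, sp=1, e=sp−y=1; I=1, D=e−e_prev=1; u=1·1+1·1+1·1=3; next y=-2/5·0+1/4·3=0.75
n=1: y=0.75, sp=1, e=sp−y=0.25; I=1.25, D=e−e_prev=-0.75; u=1·0.25+1·1.25+1·(-0.75)=0.75; next y=-2/5·0.75+1/4·0.75=-0.1125
n=2: y=-0.1125, sp=1, e=sp−y=1.1125; I=2.3625, D=e−e_prev=0.8625; u=1·1.1125+1·2.3625+1·0.8625=4.3375; next y=-2/5·(-0.1125)+1/4·4.3375=1.129375
n=3: y=1.129375, sp=1, e=sp−y=-0.129375; I=2.233125, D=e−e_prev=-1.241875; u=1·(-0.129375)+1·2.233125+1·(-1.241875)=0.861875; next y=-2/5·1.129375+1/4·0.861875≈-0.236281
n=4: y≈-0.236281, sp=1, e=sp−y≈1.236281; I≈3.469406, D=e−e_prev≈1.365656; u=1·1.236281+1·3.469406+1·1.365656≈6.071344; next y=-2/5·(-0.236281)+1/4·6.071344≈1.612348
n=5: y≈1.612348, sp=1, e=sp−y≈-0.612348; I≈2.857058, D=e−e_prev≈-1.848630; u=1·(-0.612348)+1·2.857058+1·(-1.848630)≈0.396080; next y=-2/5·1.612348+1/4·0.396080≈-0.545919
n=6: y≈-0.545919, sp=1, e=sp−y≈1.545919; I≈4.402977, D=e−e_prev≈2.158268; u=1·1.545919+1·4.402977+1·2.158268≈8.107165; next y=-2/5·(-0.545919)+1/4·8.107165≈2.245159
n=7: y≈2.245159, sp=1, e=sp−y≈-1.245159; I≈3.157818, D=e−e_prev≈-2.791078; u=1·(-1.245159)+1·3.157818+1·(-2.791078)≈-0.878419; next y=-2/5·2.245159+1/4·(-0.878419)≈-1.117668
n=8: y≈-1.117668, sp=1, e=sp−y≈2.117668; I≈5.275487, D=e−e_prev≈3.362827; u=1·2.117668+1·5.275487+1·3.362827≈10.755982; next y=-2/5·(-1.117668)+1/4·10.755982≈3.136063

0 1 3.000 0.000
1 1 0.750 0.750
2 1 4.338 -0.113
3 1 0.862 1.129
4 1 6.071 -0.236
5 1 0.396 1.612
6 1 8.107 -0.546
7 1 -0.878 2.245
8 1 10.756 -1.118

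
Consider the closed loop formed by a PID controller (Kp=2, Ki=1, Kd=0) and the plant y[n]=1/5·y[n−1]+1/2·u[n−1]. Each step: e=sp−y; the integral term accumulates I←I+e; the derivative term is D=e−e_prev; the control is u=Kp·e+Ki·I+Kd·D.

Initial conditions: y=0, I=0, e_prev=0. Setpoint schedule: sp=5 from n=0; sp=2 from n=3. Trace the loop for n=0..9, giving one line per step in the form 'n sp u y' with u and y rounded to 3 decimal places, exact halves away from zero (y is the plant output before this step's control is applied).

0 5 15.000 0.000
1 5 -2.500 7.500
2 5 16.750 0.250
3 2 -12.025 8.425
4 2 19.808 -4.328
5 2 -13.962 9.038
6 2 21.635 -5.173
7 2 -16.060 9.783
8 2 23.726 -6.074
9 2 -18.366 10.648

(exact arithmetic carried between steps; '≈' marks a value shown rounded to 6 d.p. or computed from one; I and e_prev carry over from the previous line; the table rounds u and y to 3 d.p., halves away from zero)
n=0: y=0, sp=5, e=sp−y=5; I=5, D=e−e_prev=5; u=2·5+1·5+0·5=15; next y=1/5·0+1/2·15=7.5
n=1: y=7.5, sp=5, e=sp−y=-2.5; I=2.5, D=e−e_prev=-7.5; u=2·(-2.5)+1·2.5+0·(-7.5)=-2.5; next y=1/5·7.5+1/2·(-2.5)=0.25
n=2: y=0.25, sp=5, e=sp−y=4.75; I=7.25, D=e−e_prev=7.25; u=2·4.75+1·7.25+0·7.25=16.75; next y=1/5·0.25+1/2·16.75=8.425
n=3: y=8.425, sp=2, e=sp−y=-6.425; I=0.825, D=e−e_prev=-11.175; u=2·(-6.425)+1·0.825+0·(-11.175)=-12.025; next y=1/5·8.425+1/2·(-12.025)=-4.3275
n=4: y=-4.3275, sp=2, e=sp−y=6.3275; I=7.1525, D=e−e_prev=12.7525; u=2·6.3275+1·7.1525+0·12.7525=19.8075; next y=1/5·(-4.3275)+1/2·19.8075=9.03825
n=5: y=9.03825, sp=2, e=sp−y=-7.03825; I=0.11425, D=e−e_prev=-13.36575; u=2·(-7.03825)+1·0.11425+0·(-13.36575)=-13.96225; next y=1/5·9.03825+1/2·(-13.96225)=-5.173475
n=6: y=-5.173475, sp=2, e=sp−y=7.173475; I=7.287725, D=e−e_prev=14.211725; u=2·7.173475+1·7.287725+0·14.211725=21.634675; next y=1/5·(-5.173475)+1/2·21.634675≈9.782643
n=7: y≈9.782643, sp=2, e=sp−y≈-7.782643; I≈-0.494918, D=e−e_prev≈-14.956118; u=2·(-7.782643)+1·(-0.494918)+0·(-14.956118)≈-16.060203; next y=1/5·9.782643+1/2·(-16.060203)≈-6.073573
n=8: y≈-6.073573, sp=2, e=sp−y≈8.073573; I≈7.578655, D=e−e_prev≈15.856215; u=2·8.073573+1·7.578655+0·15.856215≈23.725801; next y=1/5·(-6.073573)+1/2·23.725801≈10.648186
n=9: y≈10.648186, sp=2, e=sp−y≈-8.648186; I≈-1.069531, D=e−e_prev≈-16.721759; u=2·(-8.648186)+1·(-1.069531)+0·(-16.721759)≈-18.365902; next y=1/5·10.648186+1/2·(-18.365902)≈-7.053314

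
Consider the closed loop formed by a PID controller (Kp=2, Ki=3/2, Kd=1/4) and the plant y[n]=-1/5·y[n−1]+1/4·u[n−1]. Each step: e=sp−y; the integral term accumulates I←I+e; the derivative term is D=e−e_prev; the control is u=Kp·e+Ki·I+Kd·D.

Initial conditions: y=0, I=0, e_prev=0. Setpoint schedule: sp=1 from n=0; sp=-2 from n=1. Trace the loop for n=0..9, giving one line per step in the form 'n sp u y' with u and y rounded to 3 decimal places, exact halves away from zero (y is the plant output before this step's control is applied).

(exact arithmetic carried between steps; '≈' marks a value shown rounded to 6 d.p. or computed from one; I and e_prev carry over from the previous line; the table rounds u and y to 3 d.p., halves away from zero)
n=0: y=0, sp=1, e=sp−y=1; I=1, D=e−e_prev=1; u=2·1+3/2·1+1/4·1=3.75; next y=-1/5·0+1/4·3.75=0.9375
n=1: y=0.9375, sp=-2, e=sp−y=-2.9375; I=-1.9375, D=e−e_prev=-3.9375; u=2·(-2.9375)+3/2·(-1.9375)+1/4·(-3.9375)=-9.765625; next y=-1/5·0.9375+1/4·(-9.765625)≈-2.628906
n=2: y≈-2.628906, sp=-2, e=sp−y≈0.628906; I≈-1.308594, D=e−e_prev≈3.566406; u=2·0.628906+3/2·(-1.308594)+1/4·3.566406≈0.186523; next y=-1/5·(-2.628906)+1/4·0.186523≈0.572412
n=3: y≈0.572412, sp=-2, e=sp−y≈-2.572412; I≈-3.881006, D=e−e_prev≈-3.201318; u=2·(-2.572412)+3/2·(-3.881006)+1/4·(-3.201318)≈-11.766663; next y=-1/5·0.572412+1/4·(-11.766663)≈-3.056148
n=4: y≈-3.056148, sp=-2, e=sp−y≈1.056148; I≈-2.824858, D=e−e_prev≈3.628560; u=2·1.056148+3/2·(-2.824858)+1/4·3.628560≈-1.217850; next y=-1/5·(-3.056148)+1/4·(-1.217850)≈0.306767
n=5: y≈0.306767, sp=-2, e=sp−y≈-2.306767; I≈-5.131625, D=e−e_prev≈-3.362915; u=2·(-2.306767)+3/2·(-5.131625)+1/4·(-3.362915)≈-13.151700; next y=-1/5·0.306767+1/4·(-13.151700)≈-3.349278
n=6: y≈-3.349278, sp=-2, e=sp−y≈1.349278; I≈-3.782346, D=e−e_prev≈3.656045; u=2·1.349278+3/2·(-3.782346)+1/4·3.656045≈-2.060952; next y=-1/5·(-3.349278)+1/4·(-2.060952)≈0.154618
n=7: y≈0.154618, sp=-2, e=sp−y≈-2.154618; I≈-5.936964, D=e−e_prev≈-3.503896; u=2·(-2.154618)+3/2·(-5.936964)+1/4·(-3.503896)≈-14.090656; next y=-1/5·0.154618+1/4·(-14.090656)≈-3.553588
n=8: y≈-3.553588, sp=-2, e=sp−y≈1.553588; I≈-4.383377, D=e−e_prev≈3.708205; u=2·1.553588+3/2·(-4.383377)+1/4·3.708205≈-2.540839; next y=-1/5·(-3.553588)+1/4·(-2.540839)≈0.075508
n=9: y≈0.075508, sp=-2, e=sp−y≈-2.075508; I≈-6.458885, D=e−e_prev≈-3.629095; u=2·(-2.075508)+3/2·(-6.458885)+1/4·(-3.629095)≈-14.746616; next y=-1/5·0.075508+1/4·(-14.746616)≈-3.701756

0 1 3.750 0.000
1 -2 -9.766 0.938
2 -2 0.187 -2.629
3 -2 -11.767 0.572
4 -2 -1.218 -3.056
5 -2 -13.152 0.307
6 -2 -2.061 -3.349
7 -2 -14.091 0.155
8 -2 -2.541 -3.554
9 -2 -14.747 0.076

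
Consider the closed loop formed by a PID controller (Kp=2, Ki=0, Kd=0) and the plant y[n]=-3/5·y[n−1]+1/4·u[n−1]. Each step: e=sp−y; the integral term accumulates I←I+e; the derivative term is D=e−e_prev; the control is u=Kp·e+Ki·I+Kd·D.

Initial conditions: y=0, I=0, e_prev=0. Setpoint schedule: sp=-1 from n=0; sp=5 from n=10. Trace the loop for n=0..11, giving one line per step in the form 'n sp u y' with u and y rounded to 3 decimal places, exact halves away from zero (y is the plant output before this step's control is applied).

(exact arithmetic carried between steps; '≈' marks a value shown rounded to 6 d.p. or computed from one; I and e_prev carry over from the previous line; the table rounds u and y to 3 d.p., halves away from zero)
n=0: y=0, sp=-1, e=sp−y=-1; I=-1, D=e−e_prev=-1; u=2·(-1)+0·(-1)+0·(-1)=-2; next y=-3/5·0+1/4·(-2)=-0.5
n=1: y=-0.5, sp=-1, e=sp−y=-0.5; I=-1.5, D=e−e_prev=0.5; u=2·(-0.5)+0·(-1.5)+0·0.5=-1; next y=-3/5·(-0.5)+1/4·(-1)=0.05
n=2: y=0.05, sp=-1, e=sp−y=-1.05; I=-2.55, D=e−e_prev=-0.55; u=2·(-1.05)+0·(-2.55)+0·(-0.55)=-2.1; next y=-3/5·0.05+1/4·(-2.1)=-0.555
n=3: y=-0.555, sp=-1, e=sp−y=-0.445; I=-2.995, D=e−e_prev=0.605; u=2·(-0.445)+0·(-2.995)+0·0.605=-0.89; next y=-3/5·(-0.555)+1/4·(-0.89)=0.1105
n=4: y=0.1105, sp=-1, e=sp−y=-1.1105; I=-4.1055, D=e−e_prev=-0.6655; u=2·(-1.1105)+0·(-4.1055)+0·(-0.6655)=-2.221; next y=-3/5·0.1105+1/4·(-2.221)=-0.62155
n=5: y=-0.62155, sp=-1, e=sp−y=-0.37845; I=-4.48395, D=e−e_prev=0.73205; u=2·(-0.37845)+0·(-4.48395)+0·0.73205=-0.7569; next y=-3/5·(-0.62155)+1/4·(-0.7569)=0.183705
n=6: y=0.183705, sp=-1, e=sp−y=-1.183705; I=-5.667655, D=e−e_prev=-0.805255; u=2·(-1.183705)+0·(-5.667655)+0·(-0.805255)=-2.36741; next y=-3/5·0.183705+1/4·(-2.36741)≈-0.702076
n=7: y≈-0.702076, sp=-1, e=sp−y≈-0.297925; I≈-5.965580, D=e−e_prev≈0.885781; u=2·(-0.297925)+0·(-5.965580)+0·0.885781≈-0.595849; next y=-3/5·(-0.702076)+1/4·(-0.595849)≈0.272283
n=8: y≈0.272283, sp=-1, e=sp−y≈-1.272283; I≈-7.237863, D=e−e_prev≈-0.974359; u=2·(-1.272283)+0·(-7.237863)+0·(-0.974359)≈-2.544566; next y=-3/5·0.272283+1/4·(-2.544566)≈-0.799511
n=9: y≈-0.799511, sp=-1, e=sp−y≈-0.200489; I≈-7.438351, D=e−e_prev≈1.071794; u=2·(-0.200489)+0·(-7.438351)+0·1.071794≈-0.400977; next y=-3/5·(-0.799511)+1/4·(-0.400977)≈0.379462
n=10: y≈0.379462, sp=5, e=sp−y≈4.620538; I≈-2.817814, D=e−e_prev≈4.821026; u=2·4.620538+0·(-2.817814)+0·4.821026≈9.241075; next y=-3/5·0.379462+1/4·9.241075≈2.082591
n=11: y≈2.082591, sp=5, e=sp−y≈2.917409; I≈0.099595, D=e−e_prev≈-1.703129; u=2·2.917409+0·0.099595+0·(-1.703129)≈5.834817; next y=-3/5·2.082591+1/4·5.834817≈0.209150

0 -1 -2.000 0.000
1 -1 -1.000 -0.500
2 -1 -2.100 0.050
3 -1 -0.890 -0.555
4 -1 -2.221 0.111
5 -1 -0.757 -0.622
6 -1 -2.367 0.184
7 -1 -0.596 -0.702
8 -1 -2.545 0.272
9 -1 -0.401 -0.800
10 5 9.241 0.379
11 5 5.835 2.083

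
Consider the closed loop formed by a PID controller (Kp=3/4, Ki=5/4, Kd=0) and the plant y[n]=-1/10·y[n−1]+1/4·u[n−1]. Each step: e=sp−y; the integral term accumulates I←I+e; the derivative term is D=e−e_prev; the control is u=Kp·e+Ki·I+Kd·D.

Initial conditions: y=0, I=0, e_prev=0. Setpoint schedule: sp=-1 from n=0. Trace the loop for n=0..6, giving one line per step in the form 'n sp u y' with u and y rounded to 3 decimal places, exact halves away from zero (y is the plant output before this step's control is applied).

(exact arithmetic carried between steps; '≈' marks a value shown rounded to 6 d.p. or computed from one; I and e_prev carry over from the previous line; the table rounds u and y to 3 d.p., halves away from zero)
n=0: y=0, sp=-1, e=sp−y=-1; I=-1, D=e−e_prev=-1; u=3/4·(-1)+5/4·(-1)+0·(-1)=-2; next y=-1/10·0+1/4·(-2)=-0.5
n=1: y=-0.5, sp=-1, e=sp−y=-0.5; I=-1.5, D=e−e_prev=0.5; u=3/4·(-0.5)+5/4·(-1.5)+0·0.5=-2.25; next y=-1/10·(-0.5)+1/4·(-2.25)=-0.5125
n=2: y=-0.5125, sp=-1, e=sp−y=-0.4875; I=-1.9875, D=e−e_prev=0.0125; u=3/4·(-0.4875)+5/4·(-1.9875)+0·0.0125=-2.85; next y=-1/10·(-0.5125)+1/4·(-2.85)=-0.66125
n=3: y=-0.66125, sp=-1, e=sp−y=-0.33875; I=-2.32625, D=e−e_prev=0.14875; u=3/4·(-0.33875)+5/4·(-2.32625)+0·0.14875=-3.161875; next y=-1/10·(-0.66125)+1/4·(-3.161875)≈-0.724344
n=4: y≈-0.724344, sp=-1, e=sp−y≈-0.275656; I≈-2.601906, D=e−e_prev≈0.063094; u=3/4·(-0.275656)+5/4·(-2.601906)+0·0.063094≈-3.459125; next y=-1/10·(-0.724344)+1/4·(-3.459125)≈-0.792347
n=5: y≈-0.792347, sp=-1, e=sp−y≈-0.207653; I≈-2.809559, D=e−e_prev≈0.068003; u=3/4·(-0.207653)+5/4·(-2.809559)+0·0.068003≈-3.667689; next y=-1/10·(-0.792347)+1/4·(-3.667689)≈-0.837688
n=6: y≈-0.837688, sp=-1, e=sp−y≈-0.162312; I≈-2.971872, D=e−e_prev≈0.045341; u=3/4·(-0.162312)+5/4·(-2.971872)+0·0.045341≈-3.836574; next y=-1/10·(-0.837688)+1/4·(-3.836574)≈-0.875375

0 -1 -2.000 0.000
1 -1 -2.250 -0.500
2 -1 -2.850 -0.513
3 -1 -3.162 -0.661
4 -1 -3.459 -0.724
5 -1 -3.668 -0.792
6 -1 -3.837 -0.838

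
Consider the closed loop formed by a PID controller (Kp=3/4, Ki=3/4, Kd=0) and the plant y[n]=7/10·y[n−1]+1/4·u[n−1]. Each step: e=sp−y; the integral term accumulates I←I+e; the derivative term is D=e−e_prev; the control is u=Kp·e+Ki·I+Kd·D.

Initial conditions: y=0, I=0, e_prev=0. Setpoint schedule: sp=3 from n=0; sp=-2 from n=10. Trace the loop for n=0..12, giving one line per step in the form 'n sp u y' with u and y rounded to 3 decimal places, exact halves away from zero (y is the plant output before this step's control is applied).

0 3 4.500 0.000
1 3 5.063 1.125
2 3 5.077 2.053
3 3 4.807 2.706
4 3 4.442 3.096
5 3 4.098 3.278
6 3 3.828 3.319
7 3 3.647 3.280
8 3 3.545 3.208
9 3 3.503 3.132
10 -2 -4.000 3.068
11 -2 -4.920 1.148
12 -2 -4.920 -0.427

(exact arithmetic carried between steps; '≈' marks a value shown rounded to 6 d.p. or computed from one; I and e_prev carry over from the previous line; the table rounds u and y to 3 d.p., halves away from zero)
n=0: y=0, sp=3, e=sp−y=3; I=3, D=e−e_prev=3; u=3/4·3+3/4·3+0·3=4.5; next y=7/10·0+1/4·4.5=1.125
n=1: y=1.125, sp=3, e=sp−y=1.875; I=4.875, D=e−e_prev=-1.125; u=3/4·1.875+3/4·4.875+0·(-1.125)=5.0625; next y=7/10·1.125+1/4·5.0625=2.053125
n=2: y=2.053125, sp=3, e=sp−y=0.946875; I=5.821875, D=e−e_prev=-0.928125; u=3/4·0.946875+3/4·5.821875+0·(-0.928125)≈5.076563; next y=7/10·2.053125+1/4·5.076563≈2.706328
n=3: y≈2.706328, sp=3, e=sp−y≈0.293672; I≈6.115547, D=e−e_prev≈-0.653203; u=3/4·0.293672+3/4·6.115547+0·(-0.653203)≈4.806914; next y=7/10·2.706328+1/4·4.806914≈3.096158
n=4: y≈3.096158, sp=3, e=sp−y≈-0.096158; I≈6.019389, D=e−e_prev≈-0.389830; u=3/4·(-0.096158)+3/4·6.019389+0·(-0.389830)≈4.442423; next y=7/10·3.096158+1/4·4.442423≈3.277916
n=5: y≈3.277916, sp=3, e=sp−y≈-0.277916; I≈5.741472, D=e−e_prev≈-0.181758; u=3/4·(-0.277916)+3/4·5.741472+0·(-0.181758)≈4.097667; next y=7/10·3.277916+1/4·4.097667≈3.318958
n=6: y≈3.318958, sp=3, e=sp−y≈-0.318958; I≈5.422514, D=e−e_prev≈-0.041042; u=3/4·(-0.318958)+3/4·5.422514+0·(-0.041042)≈3.827667; next y=7/10·3.318958+1/4·3.827667≈3.280187
n=7: y≈3.280187, sp=3, e=sp−y≈-0.280187; I≈5.142327, D=e−e_prev≈0.038771; u=3/4·(-0.280187)+3/4·5.142327+0·0.038771≈3.646604; next y=7/10·3.280187+1/4·3.646604≈3.207782
n=8: y≈3.207782, sp=3, e=sp−y≈-0.207782; I≈4.934544, D=e−e_prev≈0.072405; u=3/4·(-0.207782)+3/4·4.934544+0·0.072405≈3.545071; next y=7/10·3.207782+1/4·3.545071≈3.131715
n=9: y≈3.131715, sp=3, e=sp−y≈-0.131715; I≈4.802829, D=e−e_prev≈0.076067; u=3/4·(-0.131715)+3/4·4.802829+0·0.076067≈3.503335; next y=7/10·3.131715+1/4·3.503335≈3.068035
n=10: y≈3.068035, sp=-2, e=sp−y≈-5.068035; I≈-0.265206, D=e−e_prev≈-4.936319; u=3/4·(-5.068035)+3/4·(-0.265206)+0·(-4.936319)≈-3.999930; next y=7/10·3.068035+1/4·(-3.999930)≈1.147642
n=11: y≈1.147642, sp=-2, e=sp−y≈-3.147642; I≈-3.412847, D=e−e_prev≈1.920393; u=3/4·(-3.147642)+3/4·(-3.412847)+0·1.920393≈-4.920367; next y=7/10·1.147642+1/4·(-4.920367)≈-0.426743
n=12: y≈-0.426743, sp=-2, e=sp−y≈-1.573257; I≈-4.986105, D=e−e_prev≈1.574384; u=3/4·(-1.573257)+3/4·(-4.986105)+0·1.574384≈-4.919522; next y=7/10·(-0.426743)+1/4·(-4.919522)≈-1.528600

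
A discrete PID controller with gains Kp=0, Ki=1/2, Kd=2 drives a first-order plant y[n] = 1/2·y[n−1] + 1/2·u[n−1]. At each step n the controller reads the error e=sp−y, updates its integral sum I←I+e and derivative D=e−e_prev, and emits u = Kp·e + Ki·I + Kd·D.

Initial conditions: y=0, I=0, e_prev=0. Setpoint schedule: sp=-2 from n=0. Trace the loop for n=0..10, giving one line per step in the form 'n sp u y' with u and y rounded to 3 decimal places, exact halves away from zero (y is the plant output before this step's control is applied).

(exact arithmetic carried between steps; '≈' marks a value shown rounded to 6 d.p. or computed from one; I and e_prev carry over from the previous line; the table rounds u and y to 3 d.p., halves away from zero)
n=0: y=0, sp=-2, e=sp−y=-2; I=-2, D=e−e_prev=-2; u=0·(-2)+1/2·(-2)+2·(-2)=-5; next y=1/2·0+1/2·(-5)=-2.5
n=1: y=-2.5, sp=-2, e=sp−y=0.5; I=-1.5, D=e−e_prev=2.5; u=0·0.5+1/2·(-1.5)+2·2.5=4.25; next y=1/2·(-2.5)+1/2·4.25=0.875
n=2: y=0.875, sp=-2, e=sp−y=-2.875; I=-4.375, D=e−e_prev=-3.375; u=0·(-2.875)+1/2·(-4.375)+2·(-3.375)=-8.9375; next y=1/2·0.875+1/2·(-8.9375)=-4.03125
n=3: y=-4.03125, sp=-2, e=sp−y=2.03125; I=-2.34375, D=e−e_prev=4.90625; u=0·2.03125+1/2·(-2.34375)+2·4.90625=8.640625; next y=1/2·(-4.03125)+1/2·8.640625≈2.304688
n=4: y≈2.304688, sp=-2, e=sp−y≈-4.304688; I≈-6.648438, D=e−e_prev≈-6.335938; u=0·(-4.304688)+1/2·(-6.648438)+2·(-6.335938)≈-15.996094; next y=1/2·2.304688+1/2·(-15.996094)≈-6.845703
n=5: y≈-6.845703, sp=-2, e=sp−y≈4.845703; I≈-1.802734, D=e−e_prev≈9.150391; u=0·4.845703+1/2·(-1.802734)+2·9.150391≈17.399414; next y=1/2·(-6.845703)+1/2·17.399414≈5.276855
n=6: y≈5.276855, sp=-2, e=sp−y≈-7.276855; I≈-9.079590, D=e−e_prev≈-12.122559; u=0·(-7.276855)+1/2·(-9.079590)+2·(-12.122559)≈-28.784912; next y=1/2·5.276855+1/2·(-28.784912)≈-11.754028
n=7: y≈-11.754028, sp=-2, e=sp−y≈9.754028; I≈0.674438, D=e−e_prev≈17.030884; u=0·9.754028+1/2·0.674438+2·17.030884≈34.398987; next y=1/2·(-11.754028)+1/2·34.398987≈11.322479
n=8: y≈11.322479, sp=-2, e=sp−y≈-13.322479; I≈-12.648041, D=e−e_prev≈-23.076508; u=0·(-13.322479)+1/2·(-12.648041)+2·(-23.076508)≈-52.477036; next y=1/2·11.322479+1/2·(-52.477036)≈-20.577278
n=9: y≈-20.577278, sp=-2, e=sp−y≈18.577278; I≈5.929237, D=e−e_prev≈31.899757; u=0·18.577278+1/2·5.929237+2·31.899757≈66.764133; next y=1/2·(-20.577278)+1/2·66.764133≈23.093428
n=10: y≈23.093428, sp=-2, e=sp−y≈-25.093428; I≈-19.164190, D=e−e_prev≈-43.670706; u=0·(-25.093428)+1/2·(-19.164190)+2·(-43.670706)≈-96.923507; next y=1/2·23.093428+1/2·(-96.923507)≈-36.915040

0 -2 -5.000 0.000
1 -2 4.250 -2.500
2 -2 -8.938 0.875
3 -2 8.641 -4.031
4 -2 -15.996 2.305
5 -2 17.399 -6.846
6 -2 -28.785 5.277
7 -2 34.399 -11.754
8 -2 -52.477 11.322
9 -2 66.764 -20.577
10 -2 -96.924 23.093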